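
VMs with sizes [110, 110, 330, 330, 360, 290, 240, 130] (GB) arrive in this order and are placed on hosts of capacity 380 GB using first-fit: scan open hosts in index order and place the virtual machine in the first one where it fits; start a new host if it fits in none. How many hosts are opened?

  110 → host 1 (new)  [load 110/380]
  110 → host 1  [load 220/380]
  330 → host 2 (new)  [load 330/380]
  330 → host 3 (new)  [load 330/380]
  360 → host 4 (new)  [load 360/380]
  290 → host 5 (new)  [load 290/380]
  240 → host 6 (new)  [load 240/380]
  130 → host 1  [load 350/380]
6 hosts opened.

6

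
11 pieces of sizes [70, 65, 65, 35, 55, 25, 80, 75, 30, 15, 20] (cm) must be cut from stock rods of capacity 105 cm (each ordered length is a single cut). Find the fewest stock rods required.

6

Total = 80 + 75 + 70 + 65 + 65 + 55 + 35 + 30 + 25 + 20 + 15 = 535 cm.
Lower bound: ⌈535/105⌉ = 6 stock rods.
A packing using 6 stock rods:
  stock rod 1: 80 + 25 = 105
  stock rod 2: 75 + 30 = 105
  stock rod 3: 70 + 35 = 105
  stock rod 4: 65 + 20 + 15 = 100
  stock rod 5: 65 = 65
  stock rod 6: 55 = 55
This matches the lower bound, so 6 is optimal.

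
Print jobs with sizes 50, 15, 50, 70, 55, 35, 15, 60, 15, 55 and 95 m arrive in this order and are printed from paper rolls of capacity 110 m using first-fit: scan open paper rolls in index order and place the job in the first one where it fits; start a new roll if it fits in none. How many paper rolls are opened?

6

  50 → roll 1 (new)  [load 50/110]
  15 → roll 1  [load 65/110]
  50 → roll 2 (new)  [load 50/110]
  70 → roll 3 (new)  [load 70/110]
  55 → roll 2  [load 105/110]
  35 → roll 1  [load 100/110]
  15 → roll 3  [load 85/110]
  60 → roll 4 (new)  [load 60/110]
  15 → roll 3  [load 100/110]
  55 → roll 5 (new)  [load 55/110]
  95 → roll 6 (new)  [load 95/110]
6 paper rolls opened.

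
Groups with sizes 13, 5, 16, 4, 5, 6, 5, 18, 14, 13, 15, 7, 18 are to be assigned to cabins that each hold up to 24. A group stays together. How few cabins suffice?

7

Total = 18 + 18 + 16 + 15 + 14 + 13 + 13 + 7 + 6 + 5 + 5 + 5 + 4 = 139.
Lower bound: ⌈139/24⌉ = 6 cabins.
Also, 7 groups each exceed 12, and no two of those can share a cabin, so at least 7 cabins are needed.
A packing using 7 cabins:
  cabin 1: 18 + 6 = 24
  cabin 2: 18 + 5 = 23
  cabin 3: 16 + 7 = 23
  cabin 4: 15 + 5 + 4 = 24
  cabin 5: 14 + 5 = 19
  cabin 6: 13 = 13
  cabin 7: 13 = 13
This matches the lower bound, so 7 is optimal.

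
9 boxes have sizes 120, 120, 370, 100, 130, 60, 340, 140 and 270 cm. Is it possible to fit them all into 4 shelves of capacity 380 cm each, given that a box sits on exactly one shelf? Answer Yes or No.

No

Total = 1650 cm; ⌈1650/380⌉ = 5.
At least 5 shelves are required, but only 4 are allowed.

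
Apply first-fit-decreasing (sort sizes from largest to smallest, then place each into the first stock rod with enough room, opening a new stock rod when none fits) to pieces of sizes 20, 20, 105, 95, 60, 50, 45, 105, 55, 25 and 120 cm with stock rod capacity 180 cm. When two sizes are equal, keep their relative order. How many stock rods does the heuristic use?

4

Sorted descending: 120, 105, 105, 95, 60, 55, 50, 45, 25, 20, 20.
  120 → stock rod 1 (new)  [load 120/180]
  105 → stock rod 2 (new)  [load 105/180]
  105 → stock rod 3 (new)  [load 105/180]
  95 → stock rod 4 (new)  [load 95/180]
  60 → stock rod 1  [load 180/180]
  55 → stock rod 2  [load 160/180]
  50 → stock rod 3  [load 155/180]
  45 → stock rod 4  [load 140/180]
  25 → stock rod 3  [load 180/180]
  20 → stock rod 2  [load 180/180]
  20 → stock rod 4  [load 160/180]
4 stock rods opened.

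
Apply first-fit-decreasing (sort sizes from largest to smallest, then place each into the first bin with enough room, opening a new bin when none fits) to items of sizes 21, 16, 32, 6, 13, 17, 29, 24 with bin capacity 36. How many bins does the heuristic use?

5

Sorted descending: 32, 29, 24, 21, 17, 16, 13, 6.
  32 → bin 1 (new)  [load 32/36]
  29 → bin 2 (new)  [load 29/36]
  24 → bin 3 (new)  [load 24/36]
  21 → bin 4 (new)  [load 21/36]
  17 → bin 5 (new)  [load 17/36]
  16 → bin 5  [load 33/36]
  13 → bin 4  [load 34/36]
  6 → bin 2  [load 35/36]
5 bins opened.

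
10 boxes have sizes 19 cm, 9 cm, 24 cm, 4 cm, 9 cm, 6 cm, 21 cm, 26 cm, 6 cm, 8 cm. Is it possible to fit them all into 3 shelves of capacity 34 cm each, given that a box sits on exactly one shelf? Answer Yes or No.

Total = 132 cm; ⌈132/34⌉ = 4.
At least 4 shelves are required, but only 3 are allowed.

No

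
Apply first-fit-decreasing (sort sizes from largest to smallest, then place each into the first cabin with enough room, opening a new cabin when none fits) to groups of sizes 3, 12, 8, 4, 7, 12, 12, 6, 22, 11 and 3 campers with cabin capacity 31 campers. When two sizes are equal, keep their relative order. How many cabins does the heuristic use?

Sorted descending: 22, 12, 12, 12, 11, 8, 7, 6, 4, 3, 3.
  22 → cabin 1 (new)  [load 22/31]
  12 → cabin 2 (new)  [load 12/31]
  12 → cabin 2  [load 24/31]
  12 → cabin 3 (new)  [load 12/31]
  11 → cabin 3  [load 23/31]
  8 → cabin 1  [load 30/31]
  7 → cabin 2  [load 31/31]
  6 → cabin 3  [load 29/31]
  4 → cabin 4 (new)  [load 4/31]
  3 → cabin 4  [load 7/31]
  3 → cabin 4  [load 10/31]
4 cabins opened.

4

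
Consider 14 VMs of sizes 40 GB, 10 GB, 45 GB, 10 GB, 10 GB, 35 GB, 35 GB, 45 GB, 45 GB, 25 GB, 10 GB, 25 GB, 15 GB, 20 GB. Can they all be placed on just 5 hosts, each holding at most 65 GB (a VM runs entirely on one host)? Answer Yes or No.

Total = 370 GB; ⌈370/65⌉ = 6.
At least 6 hosts are required, but only 5 are allowed.

No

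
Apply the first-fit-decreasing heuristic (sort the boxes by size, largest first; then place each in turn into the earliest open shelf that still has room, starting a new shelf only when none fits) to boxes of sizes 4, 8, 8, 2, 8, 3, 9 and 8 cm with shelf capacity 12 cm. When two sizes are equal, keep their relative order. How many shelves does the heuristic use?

Sorted descending: 9, 8, 8, 8, 8, 4, 3, 2.
  9 → shelf 1 (new)  [load 9/12]
  8 → shelf 2 (new)  [load 8/12]
  8 → shelf 3 (new)  [load 8/12]
  8 → shelf 4 (new)  [load 8/12]
  8 → shelf 5 (new)  [load 8/12]
  4 → shelf 2  [load 12/12]
  3 → shelf 1  [load 12/12]
  2 → shelf 3  [load 10/12]
5 shelves opened.

5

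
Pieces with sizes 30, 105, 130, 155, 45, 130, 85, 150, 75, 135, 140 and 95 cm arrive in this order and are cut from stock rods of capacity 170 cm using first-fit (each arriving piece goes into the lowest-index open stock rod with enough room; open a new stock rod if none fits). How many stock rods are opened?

9

  30 → stock rod 1 (new)  [load 30/170]
  105 → stock rod 1  [load 135/170]
  130 → stock rod 2 (new)  [load 130/170]
  155 → stock rod 3 (new)  [load 155/170]
  45 → stock rod 4 (new)  [load 45/170]
  130 → stock rod 5 (new)  [load 130/170]
  85 → stock rod 4  [load 130/170]
  150 → stock rod 6 (new)  [load 150/170]
  75 → stock rod 7 (new)  [load 75/170]
  135 → stock rod 8 (new)  [load 135/170]
  140 → stock rod 9 (new)  [load 140/170]
  95 → stock rod 7  [load 170/170]
9 stock rods opened.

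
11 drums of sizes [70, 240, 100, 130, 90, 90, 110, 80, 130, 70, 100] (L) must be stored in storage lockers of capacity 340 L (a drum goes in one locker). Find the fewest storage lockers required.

4

Total = 240 + 130 + 130 + 110 + 100 + 100 + 90 + 90 + 80 + 70 + 70 = 1210 L.
Lower bound: ⌈1210/340⌉ = 4 storage lockers.
A packing using 4 storage lockers:
  locker 1: 240 + 100 = 340
  locker 2: 130 + 130 + 80 = 340
  locker 3: 110 + 100 + 90 = 300
  locker 4: 90 + 70 + 70 = 230
This matches the lower bound, so 4 is optimal.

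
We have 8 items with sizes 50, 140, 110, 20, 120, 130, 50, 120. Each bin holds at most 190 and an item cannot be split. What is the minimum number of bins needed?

5

Total = 140 + 130 + 120 + 120 + 110 + 50 + 50 + 20 = 740.
Lower bound: ⌈740/190⌉ = 4 bins.
Also, 5 items each exceed 95, and no two of those can share a bin, so at least 5 bins are needed.
A packing using 5 bins:
  bin 1: 140 + 50 = 190
  bin 2: 130 + 50 = 180
  bin 3: 120 + 20 = 140
  bin 4: 120 = 120
  bin 5: 110 = 110
This matches the lower bound, so 5 is optimal.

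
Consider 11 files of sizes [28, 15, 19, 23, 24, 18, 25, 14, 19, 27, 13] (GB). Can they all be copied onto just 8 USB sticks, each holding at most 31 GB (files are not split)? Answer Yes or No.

No

Total = 225 GB; ⌈225/31⌉ = 8.
The bound of 8 does not rule out 8, but exhaustive search shows no assignment into 8 USB sticks of capacity 31 GB exists — the minimum is 9.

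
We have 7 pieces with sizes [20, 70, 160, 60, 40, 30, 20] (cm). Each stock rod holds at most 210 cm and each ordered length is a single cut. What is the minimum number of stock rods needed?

Total = 160 + 70 + 60 + 40 + 30 + 20 + 20 = 400 cm.
Lower bound: ⌈400/210⌉ = 2 stock rods.
A packing using 2 stock rods:
  stock rod 1: 160 + 40 = 200
  stock rod 2: 70 + 60 + 30 + 20 + 20 = 200
This matches the lower bound, so 2 is optimal.

2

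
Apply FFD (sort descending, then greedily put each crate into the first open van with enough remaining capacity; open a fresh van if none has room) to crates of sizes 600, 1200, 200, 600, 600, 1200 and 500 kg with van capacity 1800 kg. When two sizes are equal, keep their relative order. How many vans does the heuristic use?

3

Sorted descending: 1200, 1200, 600, 600, 600, 500, 200.
  1200 → van 1 (new)  [load 1200/1800]
  1200 → van 2 (new)  [load 1200/1800]
  600 → van 1  [load 1800/1800]
  600 → van 2  [load 1800/1800]
  600 → van 3 (new)  [load 600/1800]
  500 → van 3  [load 1100/1800]
  200 → van 3  [load 1300/1800]
3 vans opened.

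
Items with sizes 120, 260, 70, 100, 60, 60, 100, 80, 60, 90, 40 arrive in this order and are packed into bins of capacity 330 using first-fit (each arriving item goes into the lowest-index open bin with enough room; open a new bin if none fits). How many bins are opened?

  120 → bin 1 (new)  [load 120/330]
  260 → bin 2 (new)  [load 260/330]
  70 → bin 1  [load 190/330]
  100 → bin 1  [load 290/330]
  60 → bin 2  [load 320/330]
  60 → bin 3 (new)  [load 60/330]
  100 → bin 3  [load 160/330]
  80 → bin 3  [load 240/330]
  60 → bin 3  [load 300/330]
  90 → bin 4 (new)  [load 90/330]
  40 → bin 1  [load 330/330]
4 bins opened.

4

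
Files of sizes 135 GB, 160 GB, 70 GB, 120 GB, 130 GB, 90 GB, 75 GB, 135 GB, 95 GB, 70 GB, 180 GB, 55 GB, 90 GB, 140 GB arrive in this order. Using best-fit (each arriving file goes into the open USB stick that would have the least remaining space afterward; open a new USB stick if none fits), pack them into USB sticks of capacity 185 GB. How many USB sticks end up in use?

  135 → USB stick 1 (new)  [load 135/185]
  160 → USB stick 2 (new)  [load 160/185]
  70 → USB stick 3 (new)  [load 70/185]
  120 → USB stick 4 (new)  [load 120/185]
  130 → USB stick 5 (new)  [load 130/185]
  90 → USB stick 3  [load 160/185]
  75 → USB stick 6 (new)  [load 75/185]
  135 → USB stick 7 (new)  [load 135/185]
  95 → USB stick 6  [load 170/185]
  70 → USB stick 8 (new)  [load 70/185]
  180 → USB stick 9 (new)  [load 180/185]
  55 → USB stick 5  [load 185/185]
  90 → USB stick 8  [load 160/185]
  140 → USB stick 10 (new)  [load 140/185]
10 USB sticks opened.

10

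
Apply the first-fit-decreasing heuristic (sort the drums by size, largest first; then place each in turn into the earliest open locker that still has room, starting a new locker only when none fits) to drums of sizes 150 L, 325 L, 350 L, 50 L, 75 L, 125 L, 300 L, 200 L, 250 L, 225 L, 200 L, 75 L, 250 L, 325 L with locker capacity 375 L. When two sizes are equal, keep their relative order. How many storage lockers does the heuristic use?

Sorted descending: 350, 325, 325, 300, 250, 250, 225, 200, 200, 150, 125, 75, 75, 50.
  350 → locker 1 (new)  [load 350/375]
  325 → locker 2 (new)  [load 325/375]
  325 → locker 3 (new)  [load 325/375]
  300 → locker 4 (new)  [load 300/375]
  250 → locker 5 (new)  [load 250/375]
  250 → locker 6 (new)  [load 250/375]
  225 → locker 7 (new)  [load 225/375]
  200 → locker 8 (new)  [load 200/375]
  200 → locker 9 (new)  [load 200/375]
  150 → locker 7  [load 375/375]
  125 → locker 5  [load 375/375]
  75 → locker 4  [load 375/375]
  75 → locker 6  [load 325/375]
  50 → locker 2  [load 375/375]
9 storage lockers opened.

9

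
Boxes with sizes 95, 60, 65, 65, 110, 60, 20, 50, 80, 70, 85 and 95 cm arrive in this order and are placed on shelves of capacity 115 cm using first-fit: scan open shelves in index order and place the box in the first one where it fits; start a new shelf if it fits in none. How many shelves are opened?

10

  95 → shelf 1 (new)  [load 95/115]
  60 → shelf 2 (new)  [load 60/115]
  65 → shelf 3 (new)  [load 65/115]
  65 → shelf 4 (new)  [load 65/115]
  110 → shelf 5 (new)  [load 110/115]
  60 → shelf 6 (new)  [load 60/115]
  20 → shelf 1  [load 115/115]
  50 → shelf 2  [load 110/115]
  80 → shelf 7 (new)  [load 80/115]
  70 → shelf 8 (new)  [load 70/115]
  85 → shelf 9 (new)  [load 85/115]
  95 → shelf 10 (new)  [load 95/115]
10 shelves opened.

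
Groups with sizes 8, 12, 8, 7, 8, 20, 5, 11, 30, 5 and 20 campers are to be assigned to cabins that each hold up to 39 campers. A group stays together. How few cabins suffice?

4

Total = 30 + 20 + 20 + 12 + 11 + 8 + 8 + 8 + 7 + 5 + 5 = 134 campers.
Lower bound: ⌈134/39⌉ = 4 cabins.
A packing using 4 cabins:
  cabin 1: 30 + 8 = 38
  cabin 2: 20 + 12 + 7 = 39
  cabin 3: 20 + 11 + 8 = 39
  cabin 4: 8 + 5 + 5 = 18
This matches the lower bound, so 4 is optimal.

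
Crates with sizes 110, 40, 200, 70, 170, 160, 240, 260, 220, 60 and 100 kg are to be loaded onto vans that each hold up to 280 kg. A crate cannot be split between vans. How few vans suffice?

Total = 260 + 240 + 220 + 200 + 170 + 160 + 110 + 100 + 70 + 60 + 40 = 1630 kg.
Lower bound: ⌈1630/280⌉ = 6 vans.
A packing using 6 vans:
  van 1: 260 = 260
  van 2: 240 + 40 = 280
  van 3: 220 + 60 = 280
  van 4: 200 + 70 = 270
  van 5: 170 + 110 = 280
  van 6: 160 + 100 = 260
This matches the lower bound, so 6 is optimal.

6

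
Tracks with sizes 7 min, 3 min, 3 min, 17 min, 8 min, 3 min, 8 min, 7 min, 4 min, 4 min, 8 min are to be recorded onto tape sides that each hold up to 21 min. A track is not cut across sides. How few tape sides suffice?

Total = 17 + 8 + 8 + 8 + 7 + 7 + 4 + 4 + 3 + 3 + 3 = 72 min.
Lower bound: ⌈72/21⌉ = 4 tape sides.
A packing using 4 tape sides:
  side 1: 17 + 4 = 21
  side 2: 8 + 8 + 4 = 20
  side 3: 8 + 7 + 3 + 3 = 21
  side 4: 7 + 3 = 10
This matches the lower bound, so 4 is optimal.

4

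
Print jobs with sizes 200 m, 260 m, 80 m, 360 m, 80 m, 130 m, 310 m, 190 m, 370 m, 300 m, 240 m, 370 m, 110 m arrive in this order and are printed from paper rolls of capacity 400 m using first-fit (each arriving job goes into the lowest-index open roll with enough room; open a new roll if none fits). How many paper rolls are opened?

9

  200 → roll 1 (new)  [load 200/400]
  260 → roll 2 (new)  [load 260/400]
  80 → roll 1  [load 280/400]
  360 → roll 3 (new)  [load 360/400]
  80 → roll 1  [load 360/400]
  130 → roll 2  [load 390/400]
  310 → roll 4 (new)  [load 310/400]
  190 → roll 5 (new)  [load 190/400]
  370 → roll 6 (new)  [load 370/400]
  300 → roll 7 (new)  [load 300/400]
  240 → roll 8 (new)  [load 240/400]
  370 → roll 9 (new)  [load 370/400]
  110 → roll 5  [load 300/400]
9 paper rolls opened.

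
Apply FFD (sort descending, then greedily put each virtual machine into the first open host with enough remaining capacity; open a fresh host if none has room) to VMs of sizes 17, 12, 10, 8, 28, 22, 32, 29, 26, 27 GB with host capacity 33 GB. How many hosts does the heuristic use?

8

Sorted descending: 32, 29, 28, 27, 26, 22, 17, 12, 10, 8.
  32 → host 1 (new)  [load 32/33]
  29 → host 2 (new)  [load 29/33]
  28 → host 3 (new)  [load 28/33]
  27 → host 4 (new)  [load 27/33]
  26 → host 5 (new)  [load 26/33]
  22 → host 6 (new)  [load 22/33]
  17 → host 7 (new)  [load 17/33]
  12 → host 7  [load 29/33]
  10 → host 6  [load 32/33]
  8 → host 8 (new)  [load 8/33]
8 hosts opened.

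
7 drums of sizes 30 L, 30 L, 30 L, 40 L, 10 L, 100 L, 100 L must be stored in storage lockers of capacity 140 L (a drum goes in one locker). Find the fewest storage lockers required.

Total = 100 + 100 + 40 + 30 + 30 + 30 + 10 = 340 L.
Lower bound: ⌈340/140⌉ = 3 storage lockers.
A packing using 3 storage lockers:
  locker 1: 100 + 40 = 140
  locker 2: 100 + 30 + 10 = 140
  locker 3: 30 + 30 = 60
This matches the lower bound, so 3 is optimal.

3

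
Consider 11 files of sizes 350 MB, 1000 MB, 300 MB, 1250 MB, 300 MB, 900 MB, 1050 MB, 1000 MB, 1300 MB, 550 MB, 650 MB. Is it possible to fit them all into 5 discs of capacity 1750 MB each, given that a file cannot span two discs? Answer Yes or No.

No

Total = 8650 MB; ⌈8650/1750⌉ = 5.
6 files each exceed half the capacity and cannot share a disc, forcing at least 6 discs.
At least 6 discs are required, but only 5 are allowed.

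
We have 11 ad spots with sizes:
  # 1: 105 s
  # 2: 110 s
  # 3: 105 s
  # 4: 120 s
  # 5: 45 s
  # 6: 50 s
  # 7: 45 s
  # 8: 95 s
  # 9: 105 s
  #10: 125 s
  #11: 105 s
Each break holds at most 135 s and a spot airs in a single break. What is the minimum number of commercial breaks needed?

Total = 125 + 120 + 110 + 105 + 105 + 105 + 105 + 95 + 50 + 45 + 45 = 1010 s.
Lower bound: ⌈1010/135⌉ = 8 commercial breaks.
A packing using 10 commercial breaks:
  break 1: 125 = 125
  break 2: 120 = 120
  break 3: 110 = 110
  break 4: 105 = 105
  break 5: 105 = 105
  break 6: 105 = 105
  break 7: 105 = 105
  break 8: 95 = 95
  break 9: 50 + 45 = 95
  break 10: 45 = 45
No arrangement into 9 commercial breaks stays within capacity, so 10 is optimal.

10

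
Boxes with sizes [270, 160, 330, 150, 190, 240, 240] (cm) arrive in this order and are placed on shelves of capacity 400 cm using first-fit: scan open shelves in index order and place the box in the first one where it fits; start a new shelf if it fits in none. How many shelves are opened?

  270 → shelf 1 (new)  [load 270/400]
  160 → shelf 2 (new)  [load 160/400]
  330 → shelf 3 (new)  [load 330/400]
  150 → shelf 2  [load 310/400]
  190 → shelf 4 (new)  [load 190/400]
  240 → shelf 5 (new)  [load 240/400]
  240 → shelf 6 (new)  [load 240/400]
6 shelves opened.

6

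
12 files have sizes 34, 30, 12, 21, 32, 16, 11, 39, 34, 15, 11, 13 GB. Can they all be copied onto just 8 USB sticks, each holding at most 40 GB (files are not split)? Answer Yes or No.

Yes

A valid assignment using 8 USB sticks:
  USB stick 1: 39 = 39
  USB stick 2: 34 = 34
  USB stick 3: 34 = 34
  USB stick 4: 32 = 32
  USB stick 5: 30 = 30
  USB stick 6: 21 + 16 = 37
  USB stick 7: 15 + 13 + 12 = 40
  USB stick 8: 11 + 11 = 22
Every load is within 40 GB, so 8 USB sticks suffice.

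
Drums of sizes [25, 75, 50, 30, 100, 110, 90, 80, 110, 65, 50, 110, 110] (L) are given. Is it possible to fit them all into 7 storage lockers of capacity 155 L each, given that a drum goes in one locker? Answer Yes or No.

Total = 1005 L; ⌈1005/155⌉ = 7.
The bound of 7 does not rule out 7, but exhaustive search shows no assignment into 7 storage lockers of capacity 155 L exists — the minimum is 8.

No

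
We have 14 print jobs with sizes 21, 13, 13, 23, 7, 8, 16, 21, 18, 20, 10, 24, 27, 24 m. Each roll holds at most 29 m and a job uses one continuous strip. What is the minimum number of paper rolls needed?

Total = 27 + 24 + 24 + 23 + 21 + 21 + 20 + 18 + 16 + 13 + 13 + 10 + 8 + 7 = 245 m.
Lower bound: ⌈245/29⌉ = 9 paper rolls.
A packing using 10 paper rolls:
  roll 1: 27 = 27
  roll 2: 24 = 24
  roll 3: 24 = 24
  roll 4: 23 = 23
  roll 5: 21 + 8 = 29
  roll 6: 21 + 7 = 28
  roll 7: 20 = 20
  roll 8: 18 + 10 = 28
  roll 9: 16 + 13 = 29
  roll 10: 13 = 13
No arrangement into 9 paper rolls stays within capacity, so 10 is optimal.

10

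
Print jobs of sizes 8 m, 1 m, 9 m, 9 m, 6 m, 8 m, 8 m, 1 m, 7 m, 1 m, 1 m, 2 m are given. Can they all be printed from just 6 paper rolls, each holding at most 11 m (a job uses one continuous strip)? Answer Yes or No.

Total = 61 m; ⌈61/11⌉ = 6.
7 print jobs each exceed half the capacity and cannot share a roll, forcing at least 7 paper rolls.
At least 7 paper rolls are required, but only 6 are allowed.

No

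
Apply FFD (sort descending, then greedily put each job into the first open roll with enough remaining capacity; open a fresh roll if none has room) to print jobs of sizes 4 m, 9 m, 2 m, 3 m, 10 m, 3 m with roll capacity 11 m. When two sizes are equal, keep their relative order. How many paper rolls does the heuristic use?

Sorted descending: 10, 9, 4, 3, 3, 2.
  10 → roll 1 (new)  [load 10/11]
  9 → roll 2 (new)  [load 9/11]
  4 → roll 3 (new)  [load 4/11]
  3 → roll 3  [load 7/11]
  3 → roll 3  [load 10/11]
  2 → roll 2  [load 11/11]
3 paper rolls opened.

3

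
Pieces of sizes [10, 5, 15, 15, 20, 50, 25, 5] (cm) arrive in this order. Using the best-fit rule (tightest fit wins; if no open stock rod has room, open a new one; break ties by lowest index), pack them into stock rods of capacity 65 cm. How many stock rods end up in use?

3

  10 → stock rod 1 (new)  [load 10/65]
  5 → stock rod 1  [load 15/65]
  15 → stock rod 1  [load 30/65]
  15 → stock rod 1  [load 45/65]
  20 → stock rod 1  [load 65/65]
  50 → stock rod 2 (new)  [load 50/65]
  25 → stock rod 3 (new)  [load 25/65]
  5 → stock rod 2  [load 55/65]
3 stock rods opened.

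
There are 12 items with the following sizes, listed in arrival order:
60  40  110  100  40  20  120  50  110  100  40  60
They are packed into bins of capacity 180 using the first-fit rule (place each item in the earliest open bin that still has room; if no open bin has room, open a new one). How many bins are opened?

6

  60 → bin 1 (new)  [load 60/180]
  40 → bin 1  [load 100/180]
  110 → bin 2 (new)  [load 110/180]
  100 → bin 3 (new)  [load 100/180]
  40 → bin 1  [load 140/180]
  20 → bin 1  [load 160/180]
  120 → bin 4 (new)  [load 120/180]
  50 → bin 2  [load 160/180]
  110 → bin 5 (new)  [load 110/180]
  100 → bin 6 (new)  [load 100/180]
  40 → bin 3  [load 140/180]
  60 → bin 4  [load 180/180]
6 bins opened.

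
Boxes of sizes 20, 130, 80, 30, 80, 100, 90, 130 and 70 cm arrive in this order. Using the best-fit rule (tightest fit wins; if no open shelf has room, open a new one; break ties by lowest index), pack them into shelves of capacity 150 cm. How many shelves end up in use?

6

  20 → shelf 1 (new)  [load 20/150]
  130 → shelf 1  [load 150/150]
  80 → shelf 2 (new)  [load 80/150]
  30 → shelf 2  [load 110/150]
  80 → shelf 3 (new)  [load 80/150]
  100 → shelf 4 (new)  [load 100/150]
  90 → shelf 5 (new)  [load 90/150]
  130 → shelf 6 (new)  [load 130/150]
  70 → shelf 3  [load 150/150]
6 shelves opened.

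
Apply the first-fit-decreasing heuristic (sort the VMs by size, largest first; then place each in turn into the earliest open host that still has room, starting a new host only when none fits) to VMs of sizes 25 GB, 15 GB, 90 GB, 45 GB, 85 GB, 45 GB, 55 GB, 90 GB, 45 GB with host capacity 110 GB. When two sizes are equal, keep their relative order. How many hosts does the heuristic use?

5

Sorted descending: 90, 90, 85, 55, 45, 45, 45, 25, 15.
  90 → host 1 (new)  [load 90/110]
  90 → host 2 (new)  [load 90/110]
  85 → host 3 (new)  [load 85/110]
  55 → host 4 (new)  [load 55/110]
  45 → host 4  [load 100/110]
  45 → host 5 (new)  [load 45/110]
  45 → host 5  [load 90/110]
  25 → host 3  [load 110/110]
  15 → host 1  [load 105/110]
5 hosts opened.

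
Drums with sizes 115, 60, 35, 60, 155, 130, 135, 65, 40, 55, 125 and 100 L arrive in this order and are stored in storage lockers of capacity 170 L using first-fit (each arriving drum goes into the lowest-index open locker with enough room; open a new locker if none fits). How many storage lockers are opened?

8

  115 → locker 1 (new)  [load 115/170]
  60 → locker 2 (new)  [load 60/170]
  35 → locker 1  [load 150/170]
  60 → locker 2  [load 120/170]
  155 → locker 3 (new)  [load 155/170]
  130 → locker 4 (new)  [load 130/170]
  135 → locker 5 (new)  [load 135/170]
  65 → locker 6 (new)  [load 65/170]
  40 → locker 2  [load 160/170]
  55 → locker 6  [load 120/170]
  125 → locker 7 (new)  [load 125/170]
  100 → locker 8 (new)  [load 100/170]
8 storage lockers opened.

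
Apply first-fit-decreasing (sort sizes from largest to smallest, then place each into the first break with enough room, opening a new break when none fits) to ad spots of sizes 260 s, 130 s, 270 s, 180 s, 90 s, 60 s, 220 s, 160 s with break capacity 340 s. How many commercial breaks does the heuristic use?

5

Sorted descending: 270, 260, 220, 180, 160, 130, 90, 60.
  270 → break 1 (new)  [load 270/340]
  260 → break 2 (new)  [load 260/340]
  220 → break 3 (new)  [load 220/340]
  180 → break 4 (new)  [load 180/340]
  160 → break 4  [load 340/340]
  130 → break 5 (new)  [load 130/340]
  90 → break 3  [load 310/340]
  60 → break 1  [load 330/340]
5 commercial breaks opened.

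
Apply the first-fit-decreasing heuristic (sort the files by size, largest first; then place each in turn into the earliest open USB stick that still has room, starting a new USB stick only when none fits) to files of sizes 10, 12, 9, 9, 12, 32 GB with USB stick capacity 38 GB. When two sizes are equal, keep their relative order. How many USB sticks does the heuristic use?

3

Sorted descending: 32, 12, 12, 10, 9, 9.
  32 → USB stick 1 (new)  [load 32/38]
  12 → USB stick 2 (new)  [load 12/38]
  12 → USB stick 2  [load 24/38]
  10 → USB stick 2  [load 34/38]
  9 → USB stick 3 (new)  [load 9/38]
  9 → USB stick 3  [load 18/38]
3 USB sticks opened.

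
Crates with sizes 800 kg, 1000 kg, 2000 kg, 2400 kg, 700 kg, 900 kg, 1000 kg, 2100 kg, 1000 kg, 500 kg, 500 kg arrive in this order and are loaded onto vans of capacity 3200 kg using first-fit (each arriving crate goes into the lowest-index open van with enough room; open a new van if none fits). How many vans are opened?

5

  800 → van 1 (new)  [load 800/3200]
  1000 → van 1  [load 1800/3200]
  2000 → van 2 (new)  [load 2000/3200]
  2400 → van 3 (new)  [load 2400/3200]
  700 → van 1  [load 2500/3200]
  900 → van 2  [load 2900/3200]
  1000 → van 4 (new)  [load 1000/3200]
  2100 → van 4  [load 3100/3200]
  1000 → van 5 (new)  [load 1000/3200]
  500 → van 1  [load 3000/3200]
  500 → van 3  [load 2900/3200]
5 vans opened.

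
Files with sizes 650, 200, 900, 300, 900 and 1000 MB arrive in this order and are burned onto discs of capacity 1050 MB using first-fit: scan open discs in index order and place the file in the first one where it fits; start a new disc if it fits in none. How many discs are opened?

  650 → disc 1 (new)  [load 650/1050]
  200 → disc 1  [load 850/1050]
  900 → disc 2 (new)  [load 900/1050]
  300 → disc 3 (new)  [load 300/1050]
  900 → disc 4 (new)  [load 900/1050]
  1000 → disc 5 (new)  [load 1000/1050]
5 discs opened.

5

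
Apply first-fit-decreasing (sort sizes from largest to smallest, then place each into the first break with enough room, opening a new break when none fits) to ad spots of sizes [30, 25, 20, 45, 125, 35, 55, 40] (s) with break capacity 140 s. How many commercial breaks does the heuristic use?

3

Sorted descending: 125, 55, 45, 40, 35, 30, 25, 20.
  125 → break 1 (new)  [load 125/140]
  55 → break 2 (new)  [load 55/140]
  45 → break 2  [load 100/140]
  40 → break 2  [load 140/140]
  35 → break 3 (new)  [load 35/140]
  30 → break 3  [load 65/140]
  25 → break 3  [load 90/140]
  20 → break 3  [load 110/140]
3 commercial breaks opened.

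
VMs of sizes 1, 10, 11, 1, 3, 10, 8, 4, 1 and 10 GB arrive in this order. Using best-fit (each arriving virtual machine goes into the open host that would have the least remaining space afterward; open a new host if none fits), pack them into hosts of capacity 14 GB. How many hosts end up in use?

  1 → host 1 (new)  [load 1/14]
  10 → host 1  [load 11/14]
  11 → host 2 (new)  [load 11/14]
  1 → host 1  [load 12/14]
  3 → host 2  [load 14/14]
  10 → host 3 (new)  [load 10/14]
  8 → host 4 (new)  [load 8/14]
  4 → host 3  [load 14/14]
  1 → host 1  [load 13/14]
  10 → host 5 (new)  [load 10/14]
5 hosts opened.

5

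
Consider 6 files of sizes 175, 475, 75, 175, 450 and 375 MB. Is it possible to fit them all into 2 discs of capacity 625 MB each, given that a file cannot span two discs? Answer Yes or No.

No

Total = 1725 MB; ⌈1725/625⌉ = 3.
At least 3 discs are required, but only 2 are allowed.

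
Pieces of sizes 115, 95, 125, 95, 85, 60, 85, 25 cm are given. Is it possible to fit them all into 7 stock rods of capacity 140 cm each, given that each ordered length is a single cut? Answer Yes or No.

A valid assignment using 7 stock rods:
  stock rod 1: 125 = 125
  stock rod 2: 115 + 25 = 140
  stock rod 3: 95 = 95
  stock rod 4: 95 = 95
  stock rod 5: 85 = 85
  stock rod 6: 85 = 85
  stock rod 7: 60 = 60
Every load is within 140 cm, so 7 stock rods suffice.

Yes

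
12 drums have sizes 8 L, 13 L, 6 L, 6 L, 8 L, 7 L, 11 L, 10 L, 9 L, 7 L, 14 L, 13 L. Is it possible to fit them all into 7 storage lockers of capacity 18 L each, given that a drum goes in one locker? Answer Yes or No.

Total = 112 L; ⌈112/18⌉ = 7.
The bound of 7 does not rule out 7, but exhaustive search shows no assignment into 7 storage lockers of capacity 18 L exists — the minimum is 8.

No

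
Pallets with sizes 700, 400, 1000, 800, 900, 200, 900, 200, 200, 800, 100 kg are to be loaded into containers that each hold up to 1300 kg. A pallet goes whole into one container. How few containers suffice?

6

Total = 1000 + 900 + 900 + 800 + 800 + 700 + 400 + 200 + 200 + 200 + 100 = 6200 kg.
Lower bound: ⌈6200/1300⌉ = 5 containers.
Also, 6 pallets each exceed 650 kg, and no two of those can share a container, so at least 6 containers are needed.
A packing using 6 containers:
  container 1: 1000 + 200 + 100 = 1300
  container 2: 900 + 400 = 1300
  container 3: 900 + 200 + 200 = 1300
  container 4: 800 = 800
  container 5: 800 = 800
  container 6: 700 = 700
This matches the lower bound, so 6 is optimal.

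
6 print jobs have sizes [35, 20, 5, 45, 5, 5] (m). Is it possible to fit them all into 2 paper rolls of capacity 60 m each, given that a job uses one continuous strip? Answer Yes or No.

A valid assignment using 2 paper rolls:
  roll 1: 45 + 5 + 5 + 5 = 60
  roll 2: 35 + 20 = 55
Every load is within 60 m, so 2 paper rolls suffice.

Yes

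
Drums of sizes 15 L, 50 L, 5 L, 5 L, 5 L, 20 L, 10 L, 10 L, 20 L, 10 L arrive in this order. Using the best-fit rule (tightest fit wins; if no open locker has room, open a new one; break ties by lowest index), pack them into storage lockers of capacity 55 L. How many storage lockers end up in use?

  15 → locker 1 (new)  [load 15/55]
  50 → locker 2 (new)  [load 50/55]
  5 → locker 2  [load 55/55]
  5 → locker 1  [load 20/55]
  5 → locker 1  [load 25/55]
  20 → locker 1  [load 45/55]
  10 → locker 1  [load 55/55]
  10 → locker 3 (new)  [load 10/55]
  20 → locker 3  [load 30/55]
  10 → locker 3  [load 40/55]
3 storage lockers opened.

3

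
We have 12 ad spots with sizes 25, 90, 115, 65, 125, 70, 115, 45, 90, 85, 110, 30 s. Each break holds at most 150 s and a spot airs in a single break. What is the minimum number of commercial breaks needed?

Total = 125 + 115 + 115 + 110 + 90 + 90 + 85 + 70 + 65 + 45 + 30 + 25 = 965 s.
Lower bound: ⌈965/150⌉ = 7 commercial breaks.
A packing using 8 commercial breaks:
  break 1: 125 + 25 = 150
  break 2: 115 + 30 = 145
  break 3: 115 = 115
  break 4: 110 = 110
  break 5: 90 + 45 = 135
  break 6: 90 = 90
  break 7: 85 + 65 = 150
  break 8: 70 = 70
No arrangement into 7 commercial breaks stays within capacity, so 8 is optimal.

8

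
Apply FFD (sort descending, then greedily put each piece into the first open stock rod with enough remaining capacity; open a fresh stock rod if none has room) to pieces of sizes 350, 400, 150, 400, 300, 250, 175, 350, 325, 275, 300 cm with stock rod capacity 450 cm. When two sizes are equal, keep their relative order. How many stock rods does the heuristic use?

9

Sorted descending: 400, 400, 350, 350, 325, 300, 300, 275, 250, 175, 150.
  400 → stock rod 1 (new)  [load 400/450]
  400 → stock rod 2 (new)  [load 400/450]
  350 → stock rod 3 (new)  [load 350/450]
  350 → stock rod 4 (new)  [load 350/450]
  325 → stock rod 5 (new)  [load 325/450]
  300 → stock rod 6 (new)  [load 300/450]
  300 → stock rod 7 (new)  [load 300/450]
  275 → stock rod 8 (new)  [load 275/450]
  250 → stock rod 9 (new)  [load 250/450]
  175 → stock rod 8  [load 450/450]
  150 → stock rod 6  [load 450/450]
9 stock rods opened.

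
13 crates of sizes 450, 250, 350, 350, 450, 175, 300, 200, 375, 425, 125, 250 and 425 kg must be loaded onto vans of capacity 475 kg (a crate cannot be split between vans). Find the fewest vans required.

Total = 450 + 450 + 425 + 425 + 375 + 350 + 350 + 300 + 250 + 250 + 200 + 175 + 125 = 4125 kg.
Lower bound: ⌈4125/475⌉ = 9 vans.
Also, 10 crates each exceed 475/2 kg, and no two of those can share a van, so at least 10 vans are needed.
A packing using 10 vans:
  van 1: 450 = 450
  van 2: 450 = 450
  van 3: 425 = 425
  van 4: 425 = 425
  van 5: 375 = 375
  van 6: 350 + 125 = 475
  van 7: 350 = 350
  van 8: 300 + 175 = 475
  van 9: 250 + 200 = 450
  van 10: 250 = 250
This matches the lower bound, so 10 is optimal.

10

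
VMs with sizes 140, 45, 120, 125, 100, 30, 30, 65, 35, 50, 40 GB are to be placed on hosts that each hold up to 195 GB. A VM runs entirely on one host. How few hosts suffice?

5

Total = 140 + 125 + 120 + 100 + 65 + 50 + 45 + 40 + 35 + 30 + 30 = 780 GB.
Lower bound: ⌈780/195⌉ = 4 hosts.
A packing using 5 hosts:
  host 1: 140 + 50 = 190
  host 2: 125 + 65 = 190
  host 3: 120 + 45 + 30 = 195
  host 4: 100 + 40 + 35 = 175
  host 5: 30 = 30
No arrangement into 4 hosts stays within capacity, so 5 is optimal.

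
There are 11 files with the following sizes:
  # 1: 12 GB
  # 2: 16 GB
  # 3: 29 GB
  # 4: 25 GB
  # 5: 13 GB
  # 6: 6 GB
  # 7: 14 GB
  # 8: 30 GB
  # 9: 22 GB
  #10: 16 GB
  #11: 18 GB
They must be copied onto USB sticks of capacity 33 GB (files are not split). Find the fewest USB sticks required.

Total = 30 + 29 + 25 + 22 + 18 + 16 + 16 + 14 + 13 + 12 + 6 = 201 GB.
Lower bound: ⌈201/33⌉ = 7 USB sticks.
A packing using 7 USB sticks:
  USB stick 1: 30 = 30
  USB stick 2: 29 = 29
  USB stick 3: 25 + 6 = 31
  USB stick 4: 22 = 22
  USB stick 5: 18 + 14 = 32
  USB stick 6: 16 + 16 = 32
  USB stick 7: 13 + 12 = 25
This matches the lower bound, so 7 is optimal.

7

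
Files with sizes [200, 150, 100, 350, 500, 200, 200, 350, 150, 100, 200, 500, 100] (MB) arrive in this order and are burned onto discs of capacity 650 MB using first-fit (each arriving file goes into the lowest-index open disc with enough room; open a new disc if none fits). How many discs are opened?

  200 → disc 1 (new)  [load 200/650]
  150 → disc 1  [load 350/650]
  100 → disc 1  [load 450/650]
  350 → disc 2 (new)  [load 350/650]
  500 → disc 3 (new)  [load 500/650]
  200 → disc 1  [load 650/650]
  200 → disc 2  [load 550/650]
  350 → disc 4 (new)  [load 350/650]
  150 → disc 3  [load 650/650]
  100 → disc 2  [load 650/650]
  200 → disc 4  [load 550/650]
  500 → disc 5 (new)  [load 500/650]
  100 → disc 4  [load 650/650]
5 discs opened.

5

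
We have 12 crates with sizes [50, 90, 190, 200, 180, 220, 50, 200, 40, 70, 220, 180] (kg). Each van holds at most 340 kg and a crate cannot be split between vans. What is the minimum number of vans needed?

Total = 220 + 220 + 200 + 200 + 190 + 180 + 180 + 90 + 70 + 50 + 50 + 40 = 1690 kg.
Lower bound: ⌈1690/340⌉ = 5 vans.
Also, 7 crates each exceed 170 kg, and no two of those can share a van, so at least 7 vans are needed.
A packing using 7 vans:
  van 1: 220 + 90 = 310
  van 2: 220 + 70 + 50 = 340
  van 3: 200 + 50 + 40 = 290
  van 4: 200 = 200
  van 5: 190 = 190
  van 6: 180 = 180
  van 7: 180 = 180
This matches the lower bound, so 7 is optimal.

7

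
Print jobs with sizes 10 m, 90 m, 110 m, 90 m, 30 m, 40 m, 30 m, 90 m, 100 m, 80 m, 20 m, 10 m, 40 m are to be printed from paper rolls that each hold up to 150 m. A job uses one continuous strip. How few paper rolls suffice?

Total = 110 + 100 + 90 + 90 + 90 + 80 + 40 + 40 + 30 + 30 + 20 + 10 + 10 = 740 m.
Lower bound: ⌈740/150⌉ = 5 paper rolls.
Also, 6 print jobs each exceed 75 m, and no two of those can share a roll, so at least 6 paper rolls are needed.
A packing using 6 paper rolls:
  roll 1: 110 + 40 = 150
  roll 2: 100 + 40 + 10 = 150
  roll 3: 90 + 30 + 30 = 150
  roll 4: 90 + 20 + 10 = 120
  roll 5: 90 = 90
  roll 6: 80 = 80
This matches the lower bound, so 6 is optimal.

6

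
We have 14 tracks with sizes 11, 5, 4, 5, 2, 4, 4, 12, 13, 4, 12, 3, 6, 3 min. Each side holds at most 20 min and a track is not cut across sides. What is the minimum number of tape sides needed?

Total = 13 + 12 + 12 + 11 + 6 + 5 + 5 + 4 + 4 + 4 + 4 + 3 + 3 + 2 = 88 min.
Lower bound: ⌈88/20⌉ = 5 tape sides.
A packing using 5 tape sides:
  side 1: 13 + 6 = 19
  side 2: 12 + 5 + 3 = 20
  side 3: 12 + 5 + 3 = 20
  side 4: 11 + 4 + 4 = 19
  side 5: 4 + 4 + 2 = 10
This matches the lower bound, so 5 is optimal.

5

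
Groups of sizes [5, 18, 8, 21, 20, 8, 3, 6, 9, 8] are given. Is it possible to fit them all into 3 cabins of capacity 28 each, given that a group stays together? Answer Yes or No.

Total = 106; ⌈106/28⌉ = 4.
At least 4 cabins are required, but only 3 are allowed.

No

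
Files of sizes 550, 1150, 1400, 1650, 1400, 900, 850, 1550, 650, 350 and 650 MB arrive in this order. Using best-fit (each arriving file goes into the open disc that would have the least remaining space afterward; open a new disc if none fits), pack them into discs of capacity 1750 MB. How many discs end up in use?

7

  550 → disc 1 (new)  [load 550/1750]
  1150 → disc 1  [load 1700/1750]
  1400 → disc 2 (new)  [load 1400/1750]
  1650 → disc 3 (new)  [load 1650/1750]
  1400 → disc 4 (new)  [load 1400/1750]
  900 → disc 5 (new)  [load 900/1750]
  850 → disc 5  [load 1750/1750]
  1550 → disc 6 (new)  [load 1550/1750]
  650 → disc 7 (new)  [load 650/1750]
  350 → disc 2  [load 1750/1750]
  650 → disc 7  [load 1300/1750]
7 discs opened.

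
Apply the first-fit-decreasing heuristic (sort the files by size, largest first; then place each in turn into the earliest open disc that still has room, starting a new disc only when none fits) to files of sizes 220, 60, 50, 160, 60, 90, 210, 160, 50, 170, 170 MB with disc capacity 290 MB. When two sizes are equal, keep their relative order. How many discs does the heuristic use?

Sorted descending: 220, 210, 170, 170, 160, 160, 90, 60, 60, 50, 50.
  220 → disc 1 (new)  [load 220/290]
  210 → disc 2 (new)  [load 210/290]
  170 → disc 3 (new)  [load 170/290]
  170 → disc 4 (new)  [load 170/290]
  160 → disc 5 (new)  [load 160/290]
  160 → disc 6 (new)  [load 160/290]
  90 → disc 3  [load 260/290]
  60 → disc 1  [load 280/290]
  60 → disc 2  [load 270/290]
  50 → disc 4  [load 220/290]
  50 → disc 4  [load 270/290]
6 discs opened.

6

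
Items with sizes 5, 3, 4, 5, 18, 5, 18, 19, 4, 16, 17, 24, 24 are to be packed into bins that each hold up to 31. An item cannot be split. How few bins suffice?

7

Total = 24 + 24 + 19 + 18 + 18 + 17 + 16 + 5 + 5 + 5 + 4 + 4 + 3 = 162.
Lower bound: ⌈162/31⌉ = 6 bins.
Also, 7 items each exceed 31/2, and no two of those can share a bin, so at least 7 bins are needed.
A packing using 7 bins:
  bin 1: 24 + 5 = 29
  bin 2: 24 + 5 = 29
  bin 3: 19 + 5 + 4 + 3 = 31
  bin 4: 18 + 4 = 22
  bin 5: 18 = 18
  bin 6: 17 = 17
  bin 7: 16 = 16
This matches the lower bound, so 7 is optimal.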